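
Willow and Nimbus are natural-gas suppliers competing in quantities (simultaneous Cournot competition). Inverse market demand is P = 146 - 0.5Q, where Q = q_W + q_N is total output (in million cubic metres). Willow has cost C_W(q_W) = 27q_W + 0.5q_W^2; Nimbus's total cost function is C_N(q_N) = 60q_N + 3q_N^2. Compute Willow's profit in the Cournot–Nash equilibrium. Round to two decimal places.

3301.02

Willow's profit: π_W = (146 - 0.5Q)q_W - (27q_W + (1/2)q_W²). Setting ∂π_W/∂q_W = 0: 119 - 2q_W - (1/2)(q_N) = 0.
Nimbus's first-order condition: 86 - 7q_N - (1/2)(q_W) = 0.
Best responses: q_W = (119 - (1/2)q_N)/2, q_N = (86 - (1/2)q_W)/7.
Substituting one into the other gives q_W = 632/11 and q_N = 90/11.
Price P = 146 - (1/2)·(722/11) = 1245/11.
Willow's profit: (1245/11)·(632/11) - 27·(632/11) - (1/2)(632/11)² = 3301.0248.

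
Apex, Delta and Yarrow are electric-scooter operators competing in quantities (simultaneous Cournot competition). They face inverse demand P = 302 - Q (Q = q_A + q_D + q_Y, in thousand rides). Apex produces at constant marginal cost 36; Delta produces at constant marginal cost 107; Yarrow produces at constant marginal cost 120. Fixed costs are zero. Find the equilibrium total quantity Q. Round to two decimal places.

160.75

Apex's profit: π_A = (302 - Q)q_A - (36q_A). Setting ∂π_A/∂q_A = 0: 266 - 2q_A - (q_D + q_Y) = 0.
Delta's profit: π_D = (302 - Q)q_D - (107q_D). Setting ∂π_D/∂q_D = 0: 195 - 2q_D - (q_A + q_Y) = 0.
Yarrow's first-order condition: 182 - 2q_Y - (q_A + q_D) = 0.
Adding the 3 first-order conditions: 643 − 4Q = 0, so Q = 643/4.
Back-substituting: q_A = (266 − 643/4) = 421/4, q_D = (195 − 643/4) = 137/4, q_Y = (182 − 643/4) = 85/4.
Total output Q = 421/4 + 137/4 + 85/4 = 643/4.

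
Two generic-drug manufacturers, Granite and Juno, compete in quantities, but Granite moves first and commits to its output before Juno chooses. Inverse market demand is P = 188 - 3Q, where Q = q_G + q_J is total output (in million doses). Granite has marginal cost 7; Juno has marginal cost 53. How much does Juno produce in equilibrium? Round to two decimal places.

Solve by backward induction. Given q_G, the follower Juno maximises π_J = (188 - 3q_G - 3q_J)q_J - 53q_J.
∂π_J/∂q_J = 135 - 3q_G - 6q_J = 0 gives the reaction function q_J = (135 - 3q_G)/6.
Granite substitutes q_J(q_G) into its own profit: π_G = q_G(188 - 3q_G - (135 - 3q_G)/2) - 7q_G = (241/2 - (3/2)q_G)q_G - 7q_G.
Leader FOC: 227/2 - 3q_G = 0, so q_G = 227/6.
Then q_J = (135 - 3·(227/6))/6 = 43/12.

3.58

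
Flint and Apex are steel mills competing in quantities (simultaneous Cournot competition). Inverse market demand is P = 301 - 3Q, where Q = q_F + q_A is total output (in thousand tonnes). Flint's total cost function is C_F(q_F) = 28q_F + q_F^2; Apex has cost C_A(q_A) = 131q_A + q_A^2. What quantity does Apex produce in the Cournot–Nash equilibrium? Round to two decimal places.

Flint's profit: π_F = (301 - 3Q)q_F - (28q_F + q_F²). Setting ∂π_F/∂q_F = 0: 273 - 8q_F - 3(q_A) = 0.
Apex's first-order condition: 170 - 8q_A - 3(q_F) = 0.
Best responses: q_F = (273 - 3q_A)/8, q_A = (170 - 3q_F)/8.
Substituting one into the other gives q_F = 1674/55 and q_A = 541/55.

9.84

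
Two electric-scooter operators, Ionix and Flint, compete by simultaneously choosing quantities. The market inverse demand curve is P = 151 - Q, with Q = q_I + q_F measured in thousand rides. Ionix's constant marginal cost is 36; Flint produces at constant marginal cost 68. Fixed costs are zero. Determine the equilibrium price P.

Ionix's profit: π_I = (151 - Q)q_I - (36q_I). Setting ∂π_I/∂q_I = 0: 115 - 2q_I - (q_F) = 0.
Flint's profit: π_F = (151 - Q)q_F - (68q_F). Setting ∂π_F/∂q_F = 0: 83 - 2q_F - (q_I) = 0.
Best responses: q_I = (115 - q_F)/2, q_F = (83 - q_I)/2.
Solving the pair: q_I = 49, q_F = 17.
Total output Q = 66, so price P = 151 - 66 = 85.

85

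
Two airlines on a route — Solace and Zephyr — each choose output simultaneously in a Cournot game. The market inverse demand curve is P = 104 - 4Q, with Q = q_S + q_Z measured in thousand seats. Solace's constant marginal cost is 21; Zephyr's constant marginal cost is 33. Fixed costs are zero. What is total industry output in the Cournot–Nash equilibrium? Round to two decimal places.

12.83

Solace's profit: π_S = (104 - 4Q)q_S - (21q_S). Setting ∂π_S/∂q_S = 0: 83 - 8q_S - 4(q_Z) = 0.
Zephyr's first-order condition: 71 - 8q_Z - 4(q_S) = 0.
Best responses: q_S = (83 - 4q_Z)/8, q_Z = (71 - 4q_S)/8.
Solving the pair: q_S = 95/12, q_Z = 59/12.
Total output Q = 95/12 + 59/12 = 77/6.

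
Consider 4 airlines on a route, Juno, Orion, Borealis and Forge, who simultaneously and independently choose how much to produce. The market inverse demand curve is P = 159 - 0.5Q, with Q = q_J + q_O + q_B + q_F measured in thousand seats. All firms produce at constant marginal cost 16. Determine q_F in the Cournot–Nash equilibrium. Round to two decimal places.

A representative firm's profit is π_i = q_i(159 - 0.5Q) - 16q_i.
Setting ∂π_i/∂q_i = 0 with rivals' quantities fixed: 143 - q_i - (1/2)·Σ_{j≠i} q_j = 0.
By symmetry each firm produces the same amount; substituting Σ_{j≠i} q_j = 3q_i yields q_i = 143/(5/2) = 286/5.

57.20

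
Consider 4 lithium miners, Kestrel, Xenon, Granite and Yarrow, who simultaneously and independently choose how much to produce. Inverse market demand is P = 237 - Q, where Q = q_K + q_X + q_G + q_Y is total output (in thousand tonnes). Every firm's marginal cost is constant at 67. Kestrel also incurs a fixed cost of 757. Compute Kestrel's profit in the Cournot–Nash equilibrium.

399

Each firm earns π_i = (237 - Q)q_i - 67q_i.
First-order condition (treating rivals' output as given): 170 - 2q_i - Σ_{j≠i} q_j = 0.
With identical firms every q_j equals q_i, so Σ_{j≠i} q_j = 3q_i and 170 = 5q_i, giving q_i = 34.
Price P = 237 - 136 = 101.
Kestrel's profit: (101 - 67)·34 - 757 = 399.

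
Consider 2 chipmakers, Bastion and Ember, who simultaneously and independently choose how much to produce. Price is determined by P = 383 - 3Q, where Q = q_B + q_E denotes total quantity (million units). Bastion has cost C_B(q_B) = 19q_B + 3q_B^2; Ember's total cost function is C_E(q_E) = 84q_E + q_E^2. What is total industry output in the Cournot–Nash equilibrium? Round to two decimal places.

51.85

Bastion's profit: π_B = (383 - 3Q)q_B - (19q_B + 3q_B²). Setting ∂π_B/∂q_B = 0: 364 - 12q_B - 3(q_E) = 0.
Ember's first-order condition: 299 - 8q_E - 3(q_B) = 0.
Rearranging gives the reaction functions q_B = (364 - 3q_E)/12 and q_E = (299 - 3q_B)/8.
Substituting one into the other gives q_B = 23.1609 and q_E = 832/29.
Total output Q = 23.1609 + 832/29 = 51.8506.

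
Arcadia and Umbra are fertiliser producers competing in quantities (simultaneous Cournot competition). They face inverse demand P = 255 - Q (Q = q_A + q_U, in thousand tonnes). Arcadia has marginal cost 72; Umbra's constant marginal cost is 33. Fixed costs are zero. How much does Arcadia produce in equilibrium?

48

Arcadia's profit: π_A = (255 - Q)q_A - (72q_A). Setting ∂π_A/∂q_A = 0: 183 - 2q_A - (q_U) = 0.
Umbra's profit: π_U = (255 - Q)q_U - (33q_U). Setting ∂π_U/∂q_U = 0: 222 - 2q_U - (q_A) = 0.
Best responses: q_A = (183 - q_U)/2, q_U = (222 - q_A)/2.
Substituting one into the other gives q_A = 48 and q_U = 87.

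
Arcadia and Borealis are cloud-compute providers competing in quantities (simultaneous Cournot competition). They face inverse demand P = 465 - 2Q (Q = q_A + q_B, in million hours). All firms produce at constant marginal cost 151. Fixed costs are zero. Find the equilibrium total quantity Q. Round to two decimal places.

104.67

A representative firm's profit is π_i = q_i(465 - 2Q) - 151q_i.
Setting ∂π_i/∂q_i = 0 with rivals' quantities fixed: 314 - 4q_i - 2q_j = 0.
With identical firms every q_j equals q_i, so q_j = q_i and 314 = 6q_i, giving q_i = 157/3.
Total output Q = 157/3 + 157/3 = 314/3.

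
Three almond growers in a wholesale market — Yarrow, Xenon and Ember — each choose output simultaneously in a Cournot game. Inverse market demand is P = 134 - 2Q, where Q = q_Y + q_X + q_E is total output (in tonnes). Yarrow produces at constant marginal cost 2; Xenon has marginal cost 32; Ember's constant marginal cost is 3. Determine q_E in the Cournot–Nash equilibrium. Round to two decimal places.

19.88

Yarrow's profit: π_Y = (134 - 2Q)q_Y - (2q_Y). Setting ∂π_Y/∂q_Y = 0: 132 - 4q_Y - 2(q_X + q_E) = 0.
Xenon's profit: π_X = (134 - 2Q)q_X - (32q_X). Setting ∂π_X/∂q_X = 0: 102 - 4q_X - 2(q_Y + q_E) = 0.
Ember's first-order condition: 131 - 4q_E - 2(q_Y + q_X) = 0.
Summing all 3 equations gives 365 − 8Q = 0, hence Q = 365/8.
Back-substituting: q_Y = (132 − 365/4)/2 = 163/8, q_X = (102 − 365/4)/2 = 43/8, q_E = (131 − 365/4)/2 = 159/8.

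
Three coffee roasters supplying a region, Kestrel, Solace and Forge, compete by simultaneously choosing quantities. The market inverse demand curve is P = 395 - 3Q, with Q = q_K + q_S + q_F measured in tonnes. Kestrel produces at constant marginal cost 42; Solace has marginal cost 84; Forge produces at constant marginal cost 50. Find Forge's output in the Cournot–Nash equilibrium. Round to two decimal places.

Kestrel's profit: π_K = (395 - 3Q)q_K - (42q_K). Setting ∂π_K/∂q_K = 0: 353 - 6q_K - 3(q_S + q_F) = 0.
Solace's first-order condition: 311 - 6q_S - 3(q_K + q_F) = 0.
Forge's first-order condition: 345 - 6q_F - 3(q_K + q_S) = 0.
Adding the 3 conditions: 1009 − 6Q − 6Q = 0, i.e. Q = 1009/12.
Back-substituting: q_K = (353 − 1009/4)/3 = 403/12, q_S = (311 − 1009/4)/3 = 235/12, q_F = (345 − 1009/4)/3 = 371/12.

30.92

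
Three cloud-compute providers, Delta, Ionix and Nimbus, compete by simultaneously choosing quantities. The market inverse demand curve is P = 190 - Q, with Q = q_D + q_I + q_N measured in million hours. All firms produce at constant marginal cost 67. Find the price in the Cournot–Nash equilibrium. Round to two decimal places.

Each firm earns π_i = (190 - Q)q_i - 67q_i.
Setting ∂π_i/∂q_i = 0 with rivals' quantities fixed: 123 - 2q_i - Σ_{j≠i} q_j = 0.
By symmetry each firm produces the same amount; substituting Σ_{j≠i} q_j = 2q_i yields q_i = 123/4.
Total output Q = 369/4, so price P = 190 - 369/4 = 391/4.

97.75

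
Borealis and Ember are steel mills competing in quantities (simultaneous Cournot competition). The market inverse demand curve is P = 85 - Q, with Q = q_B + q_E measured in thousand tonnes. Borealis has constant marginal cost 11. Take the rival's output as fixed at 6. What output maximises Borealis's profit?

With the rival's output fixed at 6, Borealis's profit is π_B = (85 - 6 - q_B)q_B - (11q_B) = (79 - q_B)q_B - (11q_B).
∂π_B/∂q_B = 68 - 2q_B = 0, so q_B = 34.

34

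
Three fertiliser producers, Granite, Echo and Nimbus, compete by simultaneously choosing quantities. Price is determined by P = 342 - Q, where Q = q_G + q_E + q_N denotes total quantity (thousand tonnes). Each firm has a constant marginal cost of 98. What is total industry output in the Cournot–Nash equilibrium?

183

A representative firm's profit is π_i = q_i(342 - Q) - 98q_i.
First-order condition (treating rivals' output as given): 244 - 2q_i - Σ_{j≠i} q_j = 0.
With identical firms every q_j equals q_i, so Σ_{j≠i} q_j = 2q_i and 244 = 4q_i, giving q_i = 61.
Total output Q = 61 + 61 + 61 = 183.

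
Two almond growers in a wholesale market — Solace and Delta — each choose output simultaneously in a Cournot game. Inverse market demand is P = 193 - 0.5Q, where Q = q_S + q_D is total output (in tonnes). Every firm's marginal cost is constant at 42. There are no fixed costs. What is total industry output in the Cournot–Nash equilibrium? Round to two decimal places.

201.33

A representative firm's profit is π_i = q_i(193 - 0.5Q) - 42q_i.
First-order condition (treating rivals' output as given): 151 - q_i - (1/2)q_j = 0.
With identical firms every q_j equals q_i, so q_j = q_i and 151 = (3/2)q_i, giving q_i = 302/3.
Total output Q = 302/3 + 302/3 = 604/3.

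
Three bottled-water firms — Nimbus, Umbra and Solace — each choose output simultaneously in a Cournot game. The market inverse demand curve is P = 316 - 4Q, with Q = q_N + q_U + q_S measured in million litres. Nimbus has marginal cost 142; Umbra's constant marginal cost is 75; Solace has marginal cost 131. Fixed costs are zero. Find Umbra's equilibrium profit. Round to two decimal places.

Nimbus's profit: π_N = (316 - 4Q)q_N - (142q_N). Setting ∂π_N/∂q_N = 0: 174 - 8q_N - 4(q_U + q_S) = 0.
Umbra's profit: π_U = (316 - 4Q)q_U - (75q_U). Setting ∂π_U/∂q_U = 0: 241 - 8q_U - 4(q_N + q_S) = 0.
Solace's profit: π_S = (316 - 4Q)q_S - (131q_S). Setting ∂π_S/∂q_S = 0: 185 - 8q_S - 4(q_N + q_U) = 0.
Summing all 3 equations gives 600 − 16Q = 0, hence Q = 75/2.
Back-substituting: q_N = (174 − 150)/4 = 6, q_U = (241 − 150)/4 = 91/4, q_S = (185 − 150)/4 = 35/4.
Price P = 316 - 4·(75/2) = 166.
Umbra's profit: (166 - 75)·(91/4) = 2070.2500.

2070.25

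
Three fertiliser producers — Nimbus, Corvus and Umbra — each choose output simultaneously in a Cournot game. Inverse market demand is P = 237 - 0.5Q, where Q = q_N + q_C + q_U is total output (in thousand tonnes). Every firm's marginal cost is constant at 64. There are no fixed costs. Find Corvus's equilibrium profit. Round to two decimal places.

3741.13

A representative firm's profit is π_i = q_i(237 - 0.5Q) - 64q_i.
Setting ∂π_i/∂q_i = 0 with rivals' quantities fixed: 173 - q_i - (1/2)·Σ_{j≠i} q_j = 0.
By symmetry each firm produces the same amount; substituting Σ_{j≠i} q_j = 2q_i yields q_i = 173/2.
Price P = 237 - (1/2)·(519/2) = 429/4.
Corvus's profit: (429/4 - 64)·(173/2) = 3741.1250.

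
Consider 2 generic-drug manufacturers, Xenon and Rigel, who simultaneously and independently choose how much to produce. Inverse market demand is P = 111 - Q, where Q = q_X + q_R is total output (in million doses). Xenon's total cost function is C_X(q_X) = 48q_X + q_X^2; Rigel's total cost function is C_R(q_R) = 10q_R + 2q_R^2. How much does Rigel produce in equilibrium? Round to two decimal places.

Xenon's profit: π_X = (111 - Q)q_X - (48q_X + q_X²). Setting ∂π_X/∂q_X = 0: 63 - 4q_X - (q_R) = 0.
Rigel's profit: π_R = (111 - Q)q_R - (10q_R + 2q_R²). Setting ∂π_R/∂q_R = 0: 101 - 6q_R - (q_X) = 0.
Best responses: q_X = (63 - q_R)/4, q_R = (101 - q_X)/6.
Substituting one into the other gives q_X = 277/23 and q_R = 341/23.

14.83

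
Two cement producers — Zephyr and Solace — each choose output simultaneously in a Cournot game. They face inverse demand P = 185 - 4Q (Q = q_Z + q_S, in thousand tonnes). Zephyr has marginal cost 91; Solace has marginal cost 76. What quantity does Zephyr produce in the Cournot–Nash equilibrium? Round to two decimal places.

6.58

Zephyr's profit: π_Z = (185 - 4Q)q_Z - (91q_Z). Setting ∂π_Z/∂q_Z = 0: 94 - 8q_Z - 4(q_S) = 0.
Solace's first-order condition: 109 - 8q_S - 4(q_Z) = 0.
Rearranging gives the reaction functions q_Z = (94 - 4q_S)/8 and q_S = (109 - 4q_Z)/8.
Solving the pair: q_Z = 79/12, q_S = 31/3.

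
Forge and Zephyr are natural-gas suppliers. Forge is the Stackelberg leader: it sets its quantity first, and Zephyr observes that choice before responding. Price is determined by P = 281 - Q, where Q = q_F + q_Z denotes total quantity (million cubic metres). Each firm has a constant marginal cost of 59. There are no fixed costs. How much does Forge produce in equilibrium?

111

The follower Zephyr best-responds to any q_F: π_Z = (281 - Q)q_Z - 59q_Z.
∂π_Z/∂q_Z = 222 - q_F - 2q_Z = 0 gives the reaction function q_Z = (222 - q_F)/2.
The leader anticipates this reaction. Substituting into P = 281 - Q gives P = 170 - (1/2)q_F, so π_F = (170 - (1/2)q_F)q_F - 59q_F.
Maximising: ∂π_F/∂q_F = 111 - q_F = 0, giving q_F = 111.
Then q_Z = (222 - 111)/2 = 111/2.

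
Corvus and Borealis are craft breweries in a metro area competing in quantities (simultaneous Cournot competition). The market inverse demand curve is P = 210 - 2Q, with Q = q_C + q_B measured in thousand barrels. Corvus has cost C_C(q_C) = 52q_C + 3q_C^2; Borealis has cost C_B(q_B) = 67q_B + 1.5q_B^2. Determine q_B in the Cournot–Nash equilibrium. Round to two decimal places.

16.88

Corvus's profit: π_C = (210 - 2Q)q_C - (52q_C + 3q_C²). Setting ∂π_C/∂q_C = 0: 158 - 10q_C - 2(q_B) = 0.
Borealis's profit: π_B = (210 - 2Q)q_B - (67q_B + (3/2)q_B²). Setting ∂π_B/∂q_B = 0: 143 - 7q_B - 2(q_C) = 0.
Rearranging gives the reaction functions q_C = (158 - 2q_B)/10 and q_B = (143 - 2q_C)/7.
Solving the pair: q_C = 410/33, q_B = 557/33.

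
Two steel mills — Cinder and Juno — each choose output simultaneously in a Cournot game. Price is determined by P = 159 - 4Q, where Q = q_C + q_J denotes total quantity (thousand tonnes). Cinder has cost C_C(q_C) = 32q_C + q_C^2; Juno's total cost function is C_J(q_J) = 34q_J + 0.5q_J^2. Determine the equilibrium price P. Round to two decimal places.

Cinder's profit: π_C = (159 - 4Q)q_C - (32q_C + q_C²). Setting ∂π_C/∂q_C = 0: 127 - 10q_C - 4(q_J) = 0.
Juno's profit: π_J = (159 - 4Q)q_J - (34q_J + (1/2)q_J²). Setting ∂π_J/∂q_J = 0: 125 - 9q_J - 4(q_C) = 0.
Rearranging gives the reaction functions q_C = (127 - 4q_J)/10 and q_J = (125 - 4q_C)/9.
Substituting one into the other gives q_C = 643/74 and q_J = 371/37.
Total output Q = 1385/74, so price P = 159 - 4·(1385/74) = 84.1351.

84.14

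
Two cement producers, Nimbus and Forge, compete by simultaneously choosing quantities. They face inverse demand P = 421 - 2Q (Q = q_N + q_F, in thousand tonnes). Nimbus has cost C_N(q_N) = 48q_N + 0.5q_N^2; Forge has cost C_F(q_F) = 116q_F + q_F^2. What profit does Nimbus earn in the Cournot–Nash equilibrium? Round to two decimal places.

Nimbus's profit: π_N = (421 - 2Q)q_N - (48q_N + (1/2)q_N²). Setting ∂π_N/∂q_N = 0: 373 - 5q_N - 2(q_F) = 0.
Forge's profit: π_F = (421 - 2Q)q_F - (116q_F + q_F²). Setting ∂π_F/∂q_F = 0: 305 - 6q_F - 2(q_N) = 0.
Rearranging gives the reaction functions q_N = (373 - 2q_F)/5 and q_F = (305 - 2q_N)/6.
Solving the pair: q_N = 814/13, q_F = 779/26.
Price P = 421 - 2·92.5769 = 235.8462.
Nimbus's profit: 235.8462·(814/13) - 48·(814/13) - (1/2)(814/13)² = 9801.7160.

9801.72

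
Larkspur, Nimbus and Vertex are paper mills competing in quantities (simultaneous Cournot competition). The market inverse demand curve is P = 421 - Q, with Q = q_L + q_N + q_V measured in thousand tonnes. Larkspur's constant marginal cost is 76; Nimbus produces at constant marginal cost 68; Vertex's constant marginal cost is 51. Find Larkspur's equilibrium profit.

6084

Larkspur's profit: π_L = (421 - Q)q_L - (76q_L). Setting ∂π_L/∂q_L = 0: 345 - 2q_L - (q_N + q_V) = 0.
Nimbus's profit: π_N = (421 - Q)q_N - (68q_N). Setting ∂π_N/∂q_N = 0: 353 - 2q_N - (q_L + q_V) = 0.
Vertex's first-order condition: 370 - 2q_V - (q_L + q_N) = 0.
Summing all 3 equations gives 1068 − 4Q = 0, hence Q = 267.
Back-substituting: q_L = (345 − 267) = 78, q_N = (353 − 267) = 86, q_V = (370 − 267) = 103.
Price P = 421 - 267 = 154.
Larkspur's profit: (154 - 76)·78 = 6084.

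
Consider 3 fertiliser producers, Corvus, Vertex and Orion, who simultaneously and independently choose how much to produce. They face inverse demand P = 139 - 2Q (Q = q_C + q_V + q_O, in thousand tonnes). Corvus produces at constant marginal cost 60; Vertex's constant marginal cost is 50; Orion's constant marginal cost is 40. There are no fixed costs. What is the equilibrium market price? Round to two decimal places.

72.25

Corvus's profit: π_C = (139 - 2Q)q_C - (60q_C). Setting ∂π_C/∂q_C = 0: 79 - 4q_C - 2(q_V + q_O) = 0.
Vertex's profit: π_V = (139 - 2Q)q_V - (50q_V). Setting ∂π_V/∂q_V = 0: 89 - 4q_V - 2(q_C + q_O) = 0.
Orion's first-order condition: 99 - 4q_O - 2(q_C + q_V) = 0.
Summing all 3 equations gives 267 − 8Q = 0, hence Q = 267/8.
Back-substituting: q_C = (79 − 267/4)/2 = 49/8, q_V = (89 − 267/4)/2 = 89/8, q_O = (99 − 267/4)/2 = 129/8.
Total output Q = 267/8, so price P = 139 - 2·(267/8) = 289/4.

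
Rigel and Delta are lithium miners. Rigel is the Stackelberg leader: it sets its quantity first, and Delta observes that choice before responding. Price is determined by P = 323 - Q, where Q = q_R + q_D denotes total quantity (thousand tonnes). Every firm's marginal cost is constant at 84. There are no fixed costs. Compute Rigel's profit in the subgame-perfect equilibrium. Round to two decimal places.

Solve by backward induction. Given q_R, the follower Delta maximises π_D = (323 - q_R - q_D)q_D - 84q_D.
∂π_D/∂q_D = 239 - q_R - 2q_D = 0 gives the reaction function q_D = (239 - q_R)/2.
Rigel substitutes q_D(q_R) into its own profit: π_R = q_R(323 - q_R - (239 - q_R)/2) - 84q_R = (407/2 - (1/2)q_R)q_R - 84q_R.
The leader's first-order condition 239/2 - q_R = 0 yields q_R = 239/2.
Then q_D = (239 - 239/2)/2 = 239/4.
Price P = 323 - 717/4 = 575/4.
Rigel's profit: (575/4 - 84)·(239/2) = 7140.1250.

7140.13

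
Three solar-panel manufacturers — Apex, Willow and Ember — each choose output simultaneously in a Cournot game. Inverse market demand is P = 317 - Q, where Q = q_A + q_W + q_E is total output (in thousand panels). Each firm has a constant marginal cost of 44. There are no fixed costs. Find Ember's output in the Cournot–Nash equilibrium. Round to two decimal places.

Each firm earns π_i = (317 - Q)q_i - 44q_i.
Setting ∂π_i/∂q_i = 0 with rivals' quantities fixed: 273 - 2q_i - Σ_{j≠i} q_j = 0.
By symmetry each firm produces the same amount; substituting Σ_{j≠i} q_j = 2q_i yields q_i = 273/4.

68.25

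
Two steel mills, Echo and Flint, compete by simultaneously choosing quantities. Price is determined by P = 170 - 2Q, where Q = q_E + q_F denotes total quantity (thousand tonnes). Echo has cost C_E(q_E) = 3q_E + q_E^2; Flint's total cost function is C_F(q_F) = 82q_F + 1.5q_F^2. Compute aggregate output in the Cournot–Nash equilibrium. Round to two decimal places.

31.24

Echo's profit: π_E = (170 - 2Q)q_E - (3q_E + q_E²). Setting ∂π_E/∂q_E = 0: 167 - 6q_E - 2(q_F) = 0.
Flint's first-order condition: 88 - 7q_F - 2(q_E) = 0.
Best responses: q_E = (167 - 2q_F)/6, q_F = (88 - 2q_E)/7.
Solving the pair: q_E = 993/38, q_F = 97/19.
Total output Q = 993/38 + 97/19 = 1187/38.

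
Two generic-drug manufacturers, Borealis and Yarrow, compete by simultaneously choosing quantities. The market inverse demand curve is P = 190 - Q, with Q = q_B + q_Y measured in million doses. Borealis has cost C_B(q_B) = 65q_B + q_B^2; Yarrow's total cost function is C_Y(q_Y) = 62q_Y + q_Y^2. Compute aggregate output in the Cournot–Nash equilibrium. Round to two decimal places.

50.60

Borealis's profit: π_B = (190 - Q)q_B - (65q_B + q_B²). Setting ∂π_B/∂q_B = 0: 125 - 4q_B - (q_Y) = 0.
Yarrow's first-order condition: 128 - 4q_Y - (q_B) = 0.
So q_B = (125 - q_Y)/4 and q_Y = (128 - q_B)/4.
Solving the pair: q_B = 124/5, q_Y = 129/5.
Total output Q = 124/5 + 129/5 = 253/5.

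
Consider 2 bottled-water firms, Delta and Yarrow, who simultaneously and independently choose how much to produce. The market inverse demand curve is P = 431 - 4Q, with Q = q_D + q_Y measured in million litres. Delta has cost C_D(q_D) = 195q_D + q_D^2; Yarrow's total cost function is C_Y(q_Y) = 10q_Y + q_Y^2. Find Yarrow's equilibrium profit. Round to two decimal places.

Delta's profit: π_D = (431 - 4Q)q_D - (195q_D + q_D²). Setting ∂π_D/∂q_D = 0: 236 - 10q_D - 4(q_Y) = 0.
Yarrow's profit: π_Y = (431 - 4Q)q_Y - (10q_Y + q_Y²). Setting ∂π_Y/∂q_Y = 0: 421 - 10q_Y - 4(q_D) = 0.
So q_D = (236 - 4q_Y)/10 and q_Y = (421 - 4q_D)/10.
Solving the pair: q_D = 169/21, q_Y = 1633/42.
Price P = 431 - 4·(657/14) = 1703/7.
Yarrow's profit: (1703/7)·(1633/42) - 10·(1633/42) - (1633/42)² = 7558.6423.

7558.64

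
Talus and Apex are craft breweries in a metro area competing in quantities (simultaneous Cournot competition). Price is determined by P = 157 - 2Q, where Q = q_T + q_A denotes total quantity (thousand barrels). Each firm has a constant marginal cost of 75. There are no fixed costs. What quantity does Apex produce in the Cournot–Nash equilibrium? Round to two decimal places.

13.67

Each firm earns π_i = (157 - 2Q)q_i - 75q_i.
Setting ∂π_i/∂q_i = 0 with rivals' quantities fixed: 82 - 4q_i - 2q_j = 0.
With identical firms every q_j equals q_i, so q_j = q_i and 82 = 6q_i, giving q_i = 41/3.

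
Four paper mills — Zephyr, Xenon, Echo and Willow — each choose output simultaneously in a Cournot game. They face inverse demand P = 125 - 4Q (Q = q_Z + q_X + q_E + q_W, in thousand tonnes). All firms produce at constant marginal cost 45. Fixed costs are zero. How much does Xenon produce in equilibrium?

A representative firm's profit is π_i = q_i(125 - 4Q) - 45q_i.
First-order condition (treating rivals' output as given): 80 - 8q_i - 4·Σ_{j≠i} q_j = 0.
By symmetry each firm produces the same amount; substituting Σ_{j≠i} q_j = 3q_i yields q_i = 80/20 = 4.

4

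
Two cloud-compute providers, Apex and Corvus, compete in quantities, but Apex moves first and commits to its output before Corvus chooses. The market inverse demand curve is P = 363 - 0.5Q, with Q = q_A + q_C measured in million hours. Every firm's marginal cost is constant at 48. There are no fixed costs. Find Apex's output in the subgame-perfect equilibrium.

The follower Corvus best-responds to any q_A: π_C = (363 - 0.5Q)q_C - 48q_C.
Setting the follower's marginal profit to zero, 315 - (1/2)q_A - q_C = 0, i.e. q_C = (315 - (1/2)q_A).
The leader anticipates this reaction. Substituting into P = 363 - 0.5Q gives P = 411/2 - (1/4)q_A, so π_A = (411/2 - (1/4)q_A)q_A - 48q_A.
Leader FOC: 315/2 - (1/2)q_A = 0, so q_A = 315.
Then q_C = (315 - (1/2)·315) = 315/2.

315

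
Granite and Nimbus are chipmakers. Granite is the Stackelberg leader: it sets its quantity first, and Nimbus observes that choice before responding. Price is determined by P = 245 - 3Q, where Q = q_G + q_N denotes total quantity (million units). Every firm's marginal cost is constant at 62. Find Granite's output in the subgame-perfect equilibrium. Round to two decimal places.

30.50

Solve by backward induction. Given q_G, the follower Nimbus maximises π_N = (245 - 3q_G - 3q_N)q_N - 62q_N.
∂π_N/∂q_N = 183 - 3q_G - 6q_N = 0 gives the reaction function q_N = (183 - 3q_G)/6.
Granite substitutes q_N(q_G) into its own profit: π_G = q_G(245 - 3q_G - (183 - 3q_G)/2) - 62q_G = (307/2 - (3/2)q_G)q_G - 62q_G.
The leader's first-order condition 183/2 - 3q_G = 0 yields q_G = 61/2.
Then q_N = (183 - 3·(61/2))/6 = 61/4.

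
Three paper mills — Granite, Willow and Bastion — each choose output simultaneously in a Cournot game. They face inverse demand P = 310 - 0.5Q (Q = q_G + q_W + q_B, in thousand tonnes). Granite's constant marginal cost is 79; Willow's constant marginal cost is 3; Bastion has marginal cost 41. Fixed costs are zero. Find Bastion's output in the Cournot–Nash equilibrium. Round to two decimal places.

Granite's profit: π_G = (310 - 0.5Q)q_G - (79q_G). Setting ∂π_G/∂q_G = 0: 231 - q_G - (1/2)(q_W + q_B) = 0.
Willow's profit: π_W = (310 - 0.5Q)q_W - (3q_W). Setting ∂π_W/∂q_W = 0: 307 - q_W - (1/2)(q_G + q_B) = 0.
Bastion's profit: π_B = (310 - 0.5Q)q_B - (41q_B). Setting ∂π_B/∂q_B = 0: 269 - q_B - (1/2)(q_G + q_W) = 0.
Adding the 3 conditions: 807 − Q − Q = 0, i.e. Q = 807/2.
Back-substituting: q_G = (231 − 807/4)/(1/2) = 117/2, q_W = (307 − 807/4)/(1/2) = 421/2, q_B = (269 − 807/4)/(1/2) = 269/2.

134.50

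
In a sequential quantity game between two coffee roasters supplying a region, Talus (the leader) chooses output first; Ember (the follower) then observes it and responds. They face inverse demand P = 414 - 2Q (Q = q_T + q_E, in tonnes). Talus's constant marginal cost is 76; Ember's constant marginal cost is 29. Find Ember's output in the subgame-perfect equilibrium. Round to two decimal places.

59.88

The follower Ember best-responds to any q_T: π_E = (414 - 2Q)q_E - 29q_E.
Follower FOC: 385 - 2q_T - 4q_E = 0, so q_E(q_T) = (385 - 2q_T)/4.
The leader anticipates this reaction. Substituting into P = 414 - 2Q gives P = 443/2 - q_T, so π_T = (443/2 - q_T)q_T - 76q_T.
Maximising: ∂π_T/∂q_T = 291/2 - 2q_T = 0, giving q_T = 291/4.
Then q_E = (385 - 2·(291/4))/4 = 479/8.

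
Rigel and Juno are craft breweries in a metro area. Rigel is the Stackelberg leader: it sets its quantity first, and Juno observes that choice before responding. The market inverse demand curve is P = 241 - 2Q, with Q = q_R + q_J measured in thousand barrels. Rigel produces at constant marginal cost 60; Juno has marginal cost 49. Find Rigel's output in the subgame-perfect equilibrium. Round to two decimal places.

42.50

The follower Juno best-responds to any q_R: π_J = (241 - 2Q)q_J - 49q_J.
∂π_J/∂q_J = 192 - 2q_R - 4q_J = 0 gives the reaction function q_J = (192 - 2q_R)/4.
The leader anticipates this reaction. Substituting into P = 241 - 2Q gives P = 145 - q_R, so π_R = (145 - q_R)q_R - 60q_R.
The leader's first-order condition 85 - 2q_R = 0 yields q_R = 85/2.
Then q_J = (192 - 2·(85/2))/4 = 107/4.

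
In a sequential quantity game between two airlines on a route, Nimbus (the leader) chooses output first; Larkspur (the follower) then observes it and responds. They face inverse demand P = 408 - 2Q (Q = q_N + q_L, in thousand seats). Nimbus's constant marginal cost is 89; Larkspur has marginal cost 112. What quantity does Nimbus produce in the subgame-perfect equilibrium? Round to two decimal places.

Solve by backward induction. Given q_N, the follower Larkspur maximises π_L = (408 - 2q_N - 2q_L)q_L - 112q_L.
∂π_L/∂q_L = 296 - 2q_N - 4q_L = 0 gives the reaction function q_L = (296 - 2q_N)/4.
The leader anticipates this reaction. Substituting into P = 408 - 2Q gives P = 260 - q_N, so π_N = (260 - q_N)q_N - 89q_N.
The leader's first-order condition 171 - 2q_N = 0 yields q_N = 171/2.
Then q_L = (296 - 2·(171/2))/4 = 125/4.

85.50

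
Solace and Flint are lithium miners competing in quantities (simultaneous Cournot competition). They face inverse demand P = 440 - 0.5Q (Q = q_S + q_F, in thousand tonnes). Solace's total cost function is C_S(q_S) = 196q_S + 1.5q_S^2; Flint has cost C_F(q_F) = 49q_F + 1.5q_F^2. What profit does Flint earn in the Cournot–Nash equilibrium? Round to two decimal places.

Solace's profit: π_S = (440 - 0.5Q)q_S - (196q_S + (3/2)q_S²). Setting ∂π_S/∂q_S = 0: 244 - 4q_S - (1/2)(q_F) = 0.
Flint's profit: π_F = (440 - 0.5Q)q_F - (49q_F + (3/2)q_F²). Setting ∂π_F/∂q_F = 0: 391 - 4q_F - (1/2)(q_S) = 0.
Rearranging gives the reaction functions q_S = (244 - (1/2)q_F)/4 and q_F = (391 - (1/2)q_S)/4.
Solving the pair: q_S = 446/9, q_F = 824/9.
Price P = 440 - (1/2)·(1270/9) = 369.4444.
Flint's profit: 369.4444·(824/9) - 49·(824/9) - (3/2)(824/9)² = 16764.8395.

16764.84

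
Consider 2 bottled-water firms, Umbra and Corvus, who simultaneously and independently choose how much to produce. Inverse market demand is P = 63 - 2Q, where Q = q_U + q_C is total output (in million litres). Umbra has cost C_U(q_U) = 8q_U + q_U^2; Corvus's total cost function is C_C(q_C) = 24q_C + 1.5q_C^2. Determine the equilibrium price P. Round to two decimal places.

Umbra's profit: π_U = (63 - 2Q)q_U - (8q_U + q_U²). Setting ∂π_U/∂q_U = 0: 55 - 6q_U - 2(q_C) = 0.
Corvus's first-order condition: 39 - 7q_C - 2(q_U) = 0.
Rearranging gives the reaction functions q_U = (55 - 2q_C)/6 and q_C = (39 - 2q_U)/7.
Substituting one into the other gives q_U = 307/38 and q_C = 62/19.
Total output Q = 431/38, so price P = 63 - 2·(431/38) = 766/19.

40.32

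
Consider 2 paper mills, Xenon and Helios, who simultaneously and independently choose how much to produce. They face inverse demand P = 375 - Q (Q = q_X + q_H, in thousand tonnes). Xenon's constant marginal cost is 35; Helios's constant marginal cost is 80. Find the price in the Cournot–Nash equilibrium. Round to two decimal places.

Xenon's profit: π_X = (375 - Q)q_X - (35q_X). Setting ∂π_X/∂q_X = 0: 340 - 2q_X - (q_H) = 0.
Helios's first-order condition: 295 - 2q_H - (q_X) = 0.
Best responses: q_X = (340 - q_H)/2, q_H = (295 - q_X)/2.
Substituting one into the other gives q_X = 385/3 and q_H = 250/3.
Total output Q = 635/3, so price P = 375 - 635/3 = 490/3.

163.33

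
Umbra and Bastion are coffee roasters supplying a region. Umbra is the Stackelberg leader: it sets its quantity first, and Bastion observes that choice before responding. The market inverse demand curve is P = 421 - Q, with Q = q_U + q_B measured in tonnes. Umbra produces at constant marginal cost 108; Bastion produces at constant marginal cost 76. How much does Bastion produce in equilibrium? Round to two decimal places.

Solve by backward induction. Given q_U, the follower Bastion maximises π_B = (421 - q_U - q_B)q_B - 76q_B.
Setting the follower's marginal profit to zero, 345 - q_U - 2q_B = 0, i.e. q_B = (345 - q_U)/2.
The leader anticipates this reaction. Substituting into P = 421 - Q gives P = 497/2 - (1/2)q_U, so π_U = (497/2 - (1/2)q_U)q_U - 108q_U.
Maximising: ∂π_U/∂q_U = 281/2 - q_U = 0, giving q_U = 281/2.
Then q_B = (345 - 281/2)/2 = 409/4.

102.25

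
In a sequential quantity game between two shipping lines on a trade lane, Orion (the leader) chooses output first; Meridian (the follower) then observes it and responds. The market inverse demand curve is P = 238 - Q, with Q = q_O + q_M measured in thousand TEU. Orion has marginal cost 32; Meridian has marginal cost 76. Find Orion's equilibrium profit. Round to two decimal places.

7812.50

Solve by backward induction. Given q_O, the follower Meridian maximises π_M = (238 - q_O - q_M)q_M - 76q_M.
Setting the follower's marginal profit to zero, 162 - q_O - 2q_M = 0, i.e. q_M = (162 - q_O)/2.
Orion substitutes q_M(q_O) into its own profit: π_O = q_O(238 - q_O - (162 - q_O)/2) - 32q_O = (157 - (1/2)q_O)q_O - 32q_O.
Maximising: ∂π_O/∂q_O = 125 - q_O = 0, giving q_O = 125.
Then q_M = (162 - 125)/2 = 37/2.
Price P = 238 - 287/2 = 189/2.
Orion's profit: (189/2 - 32)·125 = 7812.5000.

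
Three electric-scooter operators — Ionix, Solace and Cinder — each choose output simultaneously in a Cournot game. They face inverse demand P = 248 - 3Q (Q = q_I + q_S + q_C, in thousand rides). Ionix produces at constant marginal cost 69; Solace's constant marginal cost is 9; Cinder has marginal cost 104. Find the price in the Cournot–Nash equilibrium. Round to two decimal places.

107.50

Ionix's profit: π_I = (248 - 3Q)q_I - (69q_I). Setting ∂π_I/∂q_I = 0: 179 - 6q_I - 3(q_S + q_C) = 0.
Solace's first-order condition: 239 - 6q_S - 3(q_I + q_C) = 0.
Cinder's profit: π_C = (248 - 3Q)q_C - (104q_C). Setting ∂π_C/∂q_C = 0: 144 - 6q_C - 3(q_I + q_S) = 0.
Summing all 3 equations gives 562 − 12Q = 0, hence Q = 281/6.
Back-substituting: q_I = (179 − 281/2)/3 = 77/6, q_S = (239 − 281/2)/3 = 197/6, q_C = (144 − 281/2)/3 = 7/6.
Total output Q = 281/6, so price P = 248 - 3·(281/6) = 215/2.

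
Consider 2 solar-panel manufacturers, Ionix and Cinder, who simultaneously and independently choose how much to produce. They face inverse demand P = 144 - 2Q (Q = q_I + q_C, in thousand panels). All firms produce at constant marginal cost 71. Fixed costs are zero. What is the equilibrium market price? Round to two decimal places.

A representative firm's profit is π_i = q_i(144 - 2Q) - 71q_i.
First-order condition (treating rivals' output as given): 73 - 4q_i - 2q_j = 0.
With identical firms every q_j equals q_i, so q_j = q_i and 73 = 6q_i, giving q_i = 73/6.
Total output Q = 73/3, so price P = 144 - 2·(73/3) = 286/3.

95.33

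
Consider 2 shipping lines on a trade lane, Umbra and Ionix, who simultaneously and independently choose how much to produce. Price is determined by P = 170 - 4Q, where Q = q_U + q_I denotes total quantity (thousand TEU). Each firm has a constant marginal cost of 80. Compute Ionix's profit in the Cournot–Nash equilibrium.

225

A representative firm's profit is π_i = q_i(170 - 4Q) - 80q_i.
First-order condition (treating rivals' output as given): 90 - 8q_i - 4q_j = 0.
By symmetry each firm produces the same amount; substituting q_j = q_i yields q_i = 90/12 = 15/2.
Price P = 170 - 4·15 = 110.
Ionix's profit: (110 - 80)·(15/2) = 225.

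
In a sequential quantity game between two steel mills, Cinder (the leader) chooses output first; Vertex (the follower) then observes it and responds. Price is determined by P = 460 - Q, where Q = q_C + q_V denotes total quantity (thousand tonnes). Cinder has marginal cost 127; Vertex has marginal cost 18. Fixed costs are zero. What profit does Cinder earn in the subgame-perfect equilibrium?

Solve by backward induction. Given q_C, the follower Vertex maximises π_V = (460 - q_C - q_V)q_V - 18q_V.
Setting the follower's marginal profit to zero, 442 - q_C - 2q_V = 0, i.e. q_V = (442 - q_C)/2.
The leader anticipates this reaction. Substituting into P = 460 - Q gives P = 239 - (1/2)q_C, so π_C = (239 - (1/2)q_C)q_C - 127q_C.
The leader's first-order condition 112 - q_C = 0 yields q_C = 112.
Then q_V = (442 - 112)/2 = 165.
Price P = 460 - 277 = 183.
Cinder's profit: (183 - 127)·112 = 6272.

6272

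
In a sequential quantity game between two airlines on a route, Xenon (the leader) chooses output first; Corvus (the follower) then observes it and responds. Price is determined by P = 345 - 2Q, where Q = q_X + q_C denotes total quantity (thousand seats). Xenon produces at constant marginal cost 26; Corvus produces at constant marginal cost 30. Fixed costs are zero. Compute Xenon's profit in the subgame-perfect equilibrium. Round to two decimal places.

6520.56

The follower Corvus best-responds to any q_X: π_C = (345 - 2Q)q_C - 30q_C.
∂π_C/∂q_C = 315 - 2q_X - 4q_C = 0 gives the reaction function q_C = (315 - 2q_X)/4.
The leader anticipates this reaction. Substituting into P = 345 - 2Q gives P = 375/2 - q_X, so π_X = (375/2 - q_X)q_X - 26q_X.
Leader FOC: 323/2 - 2q_X = 0, so q_X = 323/4.
Then q_C = (315 - 2·(323/4))/4 = 307/8.
Price P = 345 - 2·(953/8) = 427/4.
Xenon's profit: (427/4 - 26)·(323/4) = 6520.5625.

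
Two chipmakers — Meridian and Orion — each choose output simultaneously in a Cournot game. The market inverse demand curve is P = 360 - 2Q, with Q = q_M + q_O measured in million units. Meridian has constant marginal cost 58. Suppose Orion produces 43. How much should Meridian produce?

With the rival's output fixed at 43, Meridian's profit is π_M = (360 - 2·43 - 2q_M)q_M - (58q_M) = (274 - 2q_M)q_M - (58q_M).
∂π_M/∂q_M = 216 - 4q_M = 0, so q_M = 54.

54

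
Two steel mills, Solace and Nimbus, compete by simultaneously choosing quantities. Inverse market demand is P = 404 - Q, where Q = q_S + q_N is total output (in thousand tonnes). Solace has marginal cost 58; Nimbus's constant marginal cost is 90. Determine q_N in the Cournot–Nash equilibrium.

Solace's profit: π_S = (404 - Q)q_S - (58q_S). Setting ∂π_S/∂q_S = 0: 346 - 2q_S - (q_N) = 0.
Nimbus's profit: π_N = (404 - Q)q_N - (90q_N). Setting ∂π_N/∂q_N = 0: 314 - 2q_N - (q_S) = 0.
So q_S = (346 - q_N)/2 and q_N = (314 - q_S)/2.
Substituting one into the other gives q_S = 126 and q_N = 94.

94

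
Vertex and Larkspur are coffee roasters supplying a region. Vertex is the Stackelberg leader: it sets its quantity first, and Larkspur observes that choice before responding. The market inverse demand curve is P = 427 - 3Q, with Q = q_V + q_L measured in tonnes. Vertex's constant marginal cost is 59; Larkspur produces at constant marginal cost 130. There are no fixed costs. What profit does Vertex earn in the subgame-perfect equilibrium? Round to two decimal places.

8030.04

The follower Larkspur best-responds to any q_V: π_L = (427 - 3Q)q_L - 130q_L.
Setting the follower's marginal profit to zero, 297 - 3q_V - 6q_L = 0, i.e. q_L = (297 - 3q_V)/6.
The leader anticipates this reaction. Substituting into P = 427 - 3Q gives P = 557/2 - (3/2)q_V, so π_V = (557/2 - (3/2)q_V)q_V - 59q_V.
The leader's first-order condition 439/2 - 3q_V = 0 yields q_V = 439/6.
Then q_L = (297 - 3·(439/6))/6 = 155/12.
Price P = 427 - 3·(1033/12) = 675/4.
Vertex's profit: (675/4 - 59)·(439/6) = 8030.0417.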